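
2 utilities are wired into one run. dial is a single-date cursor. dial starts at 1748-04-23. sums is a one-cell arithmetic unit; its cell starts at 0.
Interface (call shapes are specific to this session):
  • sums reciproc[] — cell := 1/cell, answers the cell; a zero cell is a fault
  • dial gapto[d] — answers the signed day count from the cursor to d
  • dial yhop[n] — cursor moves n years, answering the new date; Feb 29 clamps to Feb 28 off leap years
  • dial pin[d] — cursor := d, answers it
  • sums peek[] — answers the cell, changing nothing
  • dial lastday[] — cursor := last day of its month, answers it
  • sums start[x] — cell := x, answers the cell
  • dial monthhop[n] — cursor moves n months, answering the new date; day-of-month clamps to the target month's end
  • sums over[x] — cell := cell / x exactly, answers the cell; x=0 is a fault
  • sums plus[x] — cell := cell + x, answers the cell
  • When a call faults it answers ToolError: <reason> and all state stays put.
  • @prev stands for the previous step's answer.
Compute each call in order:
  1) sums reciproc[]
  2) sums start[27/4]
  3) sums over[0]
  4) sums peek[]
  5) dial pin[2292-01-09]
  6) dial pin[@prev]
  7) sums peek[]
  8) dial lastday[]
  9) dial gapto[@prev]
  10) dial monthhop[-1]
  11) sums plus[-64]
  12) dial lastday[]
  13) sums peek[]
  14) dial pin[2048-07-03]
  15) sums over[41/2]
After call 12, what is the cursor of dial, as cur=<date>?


Answer: cur=2291-12-31

Derivation:
Do: sums reciproc[]
See: ToolError: reciprocal of zero
Do: sums start[x='27/4']
See: 27/4
Do: sums over[x='0']
See: ToolError: division by zero
Do: sums peek[]
See: 27/4
Do: dial pin[d='2292-01-09']
See: 2292-01-09
Do: dial pin[d='@prev']
See: 2292-01-09
Do: sums peek[]
See: 27/4
Do: dial lastday[]
See: 2292-01-31
Do: dial gapto[d='@prev']
See: 0
Do: dial monthhop[n='-1']
See: 2291-12-31
Do: sums plus[x='-64']
See: -229/4
Do: dial lastday[]
See: 2291-12-31
Do: sums peek[]
See: -229/4
Do: dial pin[d='2048-07-03']
See: 2048-07-03
Do: sums over[x='41/2']
See: -229/82


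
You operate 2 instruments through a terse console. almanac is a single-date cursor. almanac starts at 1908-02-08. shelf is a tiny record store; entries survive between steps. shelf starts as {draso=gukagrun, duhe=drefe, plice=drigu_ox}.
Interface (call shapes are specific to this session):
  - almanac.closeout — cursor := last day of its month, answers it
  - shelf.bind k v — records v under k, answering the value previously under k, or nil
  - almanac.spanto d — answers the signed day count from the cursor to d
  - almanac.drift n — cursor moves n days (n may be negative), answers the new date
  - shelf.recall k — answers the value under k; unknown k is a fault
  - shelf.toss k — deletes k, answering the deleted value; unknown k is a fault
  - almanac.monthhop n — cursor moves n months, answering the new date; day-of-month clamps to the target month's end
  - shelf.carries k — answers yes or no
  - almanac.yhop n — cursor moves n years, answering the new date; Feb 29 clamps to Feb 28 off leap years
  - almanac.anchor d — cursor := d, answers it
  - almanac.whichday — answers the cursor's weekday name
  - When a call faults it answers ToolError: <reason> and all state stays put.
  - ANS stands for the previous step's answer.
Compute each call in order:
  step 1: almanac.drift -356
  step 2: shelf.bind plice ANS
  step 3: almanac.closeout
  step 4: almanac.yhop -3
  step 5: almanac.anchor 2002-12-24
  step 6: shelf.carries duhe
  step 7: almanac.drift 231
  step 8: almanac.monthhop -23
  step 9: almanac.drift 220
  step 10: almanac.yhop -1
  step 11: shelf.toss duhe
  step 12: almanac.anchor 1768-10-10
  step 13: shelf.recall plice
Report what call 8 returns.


Answer: 2001-09-12

Derivation:
Invoking almanac.drift on n=-356: 1907-02-17.
I invoke shelf.bind on k=plice, v=ANS, which returns drigu_ox.
Now I run almanac.closeout, → 1907-02-28.
Invoking almanac.yhop on n=-3, — result: 1904-02-28.
I try almanac.anchor on d=2002-12-24, — result: 2002-12-24.
I invoke shelf.carries on k=duhe, which returns yes.
I run almanac.drift on n=231, — result: 2003-08-12.
Calling almanac.monthhop on n=-23, and get 2001-09-12.
Using almanac.drift on n=220, and get 2002-04-20.
Invoking almanac.yhop on n=-1, and observe 2001-04-20.
Then shelf.toss on k=duhe, and get drefe.
Now I run almanac.anchor on d=1768-10-10, → 1768-10-10.
Calling shelf.recall on k=plice, and observe 1907-02-17.


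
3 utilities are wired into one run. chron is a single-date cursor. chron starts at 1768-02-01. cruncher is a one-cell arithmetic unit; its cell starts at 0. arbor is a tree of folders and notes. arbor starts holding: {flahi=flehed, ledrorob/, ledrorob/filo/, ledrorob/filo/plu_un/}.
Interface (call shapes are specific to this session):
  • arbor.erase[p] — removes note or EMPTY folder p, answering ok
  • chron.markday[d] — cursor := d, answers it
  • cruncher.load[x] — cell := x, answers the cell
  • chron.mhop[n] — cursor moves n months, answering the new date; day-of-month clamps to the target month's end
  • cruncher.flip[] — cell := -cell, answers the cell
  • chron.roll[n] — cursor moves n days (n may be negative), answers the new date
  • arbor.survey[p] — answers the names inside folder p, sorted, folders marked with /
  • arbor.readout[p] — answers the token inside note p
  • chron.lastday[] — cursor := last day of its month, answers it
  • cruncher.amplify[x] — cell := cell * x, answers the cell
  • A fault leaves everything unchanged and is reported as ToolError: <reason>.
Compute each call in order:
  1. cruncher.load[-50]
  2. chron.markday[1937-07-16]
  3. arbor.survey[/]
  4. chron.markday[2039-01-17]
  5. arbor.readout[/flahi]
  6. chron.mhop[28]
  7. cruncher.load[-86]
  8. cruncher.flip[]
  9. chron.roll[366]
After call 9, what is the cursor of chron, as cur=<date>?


Answer: cur=2042-05-18

Derivation:
>> load(x='-50')
<< -50
>> markday(d='1937-07-16')
<< 1937-07-16
>> survey(p='/')
<< [flahi, ledrorob/]
>> markday(d='2039-01-17')
<< 2039-01-17
>> readout(p='/flahi')
<< flehed
>> mhop(n='28')
<< 2041-05-17
>> load(x='-86')
<< -86
>> flip()
<< 86
>> roll(n='366')
<< 2042-05-18


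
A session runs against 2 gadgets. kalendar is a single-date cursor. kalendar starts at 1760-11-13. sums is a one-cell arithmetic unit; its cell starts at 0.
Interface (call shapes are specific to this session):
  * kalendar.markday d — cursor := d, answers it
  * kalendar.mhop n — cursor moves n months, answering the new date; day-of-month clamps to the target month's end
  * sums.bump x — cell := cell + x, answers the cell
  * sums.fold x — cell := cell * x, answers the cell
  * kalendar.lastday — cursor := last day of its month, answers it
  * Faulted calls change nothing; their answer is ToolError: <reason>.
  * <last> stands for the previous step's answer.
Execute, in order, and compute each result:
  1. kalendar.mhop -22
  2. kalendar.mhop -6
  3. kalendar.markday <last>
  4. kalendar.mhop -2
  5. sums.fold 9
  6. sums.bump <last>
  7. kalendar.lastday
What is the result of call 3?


Answer: 1758-07-13

Derivation:
[in] kalendar.mhop n='-22'
= 1759-01-13
[in] kalendar.mhop n='-6'
= 1758-07-13
[in] kalendar.markday d='<last>'
= 1758-07-13
[in] kalendar.mhop n='-2'
= 1758-05-13
[in] sums.fold x='9'
= 0
[in] sums.bump x='<last>'
= 0
[in] kalendar.lastday
= 1758-05-31


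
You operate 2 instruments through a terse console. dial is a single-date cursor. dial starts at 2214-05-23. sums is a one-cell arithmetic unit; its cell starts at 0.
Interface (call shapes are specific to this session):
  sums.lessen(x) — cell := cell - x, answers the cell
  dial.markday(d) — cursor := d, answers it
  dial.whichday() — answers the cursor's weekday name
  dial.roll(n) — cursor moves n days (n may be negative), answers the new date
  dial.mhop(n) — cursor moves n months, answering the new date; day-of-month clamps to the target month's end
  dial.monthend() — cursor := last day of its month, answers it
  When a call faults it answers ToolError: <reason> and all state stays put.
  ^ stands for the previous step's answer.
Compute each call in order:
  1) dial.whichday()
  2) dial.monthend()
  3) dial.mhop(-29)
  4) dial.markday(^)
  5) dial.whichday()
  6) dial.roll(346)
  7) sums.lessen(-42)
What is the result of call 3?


·→ dial.whichday()
·← Monday
·→ dial.monthend()
·← 2214-05-31
·→ dial.mhop(n='-29')
·← 2211-12-31
·→ dial.markday(d='^')
·← 2211-12-31
·→ dial.whichday()
·← Tuesday
·→ dial.roll(n='346')
·← 2212-12-11
·→ sums.lessen(x='-42')
·← 42

Answer: 2211-12-31


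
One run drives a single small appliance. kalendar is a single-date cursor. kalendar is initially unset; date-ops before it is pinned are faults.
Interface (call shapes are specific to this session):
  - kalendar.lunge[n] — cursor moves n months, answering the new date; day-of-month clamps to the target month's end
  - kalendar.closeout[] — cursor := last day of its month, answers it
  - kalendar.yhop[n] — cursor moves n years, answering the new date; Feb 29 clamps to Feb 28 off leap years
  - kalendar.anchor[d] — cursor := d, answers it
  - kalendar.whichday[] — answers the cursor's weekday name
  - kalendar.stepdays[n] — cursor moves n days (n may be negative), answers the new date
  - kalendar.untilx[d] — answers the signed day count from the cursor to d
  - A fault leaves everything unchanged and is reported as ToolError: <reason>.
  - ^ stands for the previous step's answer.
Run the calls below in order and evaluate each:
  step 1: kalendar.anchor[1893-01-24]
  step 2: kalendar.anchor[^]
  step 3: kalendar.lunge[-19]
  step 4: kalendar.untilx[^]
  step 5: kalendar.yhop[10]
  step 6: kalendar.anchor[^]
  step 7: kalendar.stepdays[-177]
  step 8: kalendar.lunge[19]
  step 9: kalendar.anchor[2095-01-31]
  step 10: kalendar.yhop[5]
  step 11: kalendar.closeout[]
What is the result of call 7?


Answer: 1900-12-29

Derivation:
[in] kalendar.anchor d=1893-01-24
  1893-01-24
[in] kalendar.anchor d=^
  1893-01-24
[in] kalendar.lunge n=-19
  1891-06-24
[in] kalendar.untilx d=^
  0
[in] kalendar.yhop n=10
  1901-06-24
[in] kalendar.anchor d=^
  1901-06-24
[in] kalendar.stepdays n=-177
  1900-12-29
[in] kalendar.lunge n=19
  1902-07-29
[in] kalendar.anchor d=2095-01-31
  2095-01-31
[in] kalendar.yhop n=5
  2100-01-31
[in] kalendar.closeout
  2100-01-31


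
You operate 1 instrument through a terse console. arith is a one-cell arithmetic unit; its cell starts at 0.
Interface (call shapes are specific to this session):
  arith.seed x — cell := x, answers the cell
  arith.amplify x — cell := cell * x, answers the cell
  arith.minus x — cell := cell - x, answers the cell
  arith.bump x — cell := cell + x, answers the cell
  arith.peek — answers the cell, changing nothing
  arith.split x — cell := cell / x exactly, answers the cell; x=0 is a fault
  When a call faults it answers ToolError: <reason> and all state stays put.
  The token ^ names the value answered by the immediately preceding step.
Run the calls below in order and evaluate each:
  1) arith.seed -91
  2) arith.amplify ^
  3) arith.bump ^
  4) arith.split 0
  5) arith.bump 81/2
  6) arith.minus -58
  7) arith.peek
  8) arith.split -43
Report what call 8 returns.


Invoking arith.seed on x→-91, — result: -91.
I run arith.amplify on x→^, which returns 8281.
I try arith.bump on x→^, which returns 16562.
I call arith.split on x→0: ToolError: division by zero.
Invoking arith.bump on x→81/2, — result: 33205/2.
Invoking arith.minus on x→-58, which returns 33321/2.
Calling arith.peek(): 33321/2.
I invoke arith.split on x→-43, giving -33321/86.

Answer: -33321/86


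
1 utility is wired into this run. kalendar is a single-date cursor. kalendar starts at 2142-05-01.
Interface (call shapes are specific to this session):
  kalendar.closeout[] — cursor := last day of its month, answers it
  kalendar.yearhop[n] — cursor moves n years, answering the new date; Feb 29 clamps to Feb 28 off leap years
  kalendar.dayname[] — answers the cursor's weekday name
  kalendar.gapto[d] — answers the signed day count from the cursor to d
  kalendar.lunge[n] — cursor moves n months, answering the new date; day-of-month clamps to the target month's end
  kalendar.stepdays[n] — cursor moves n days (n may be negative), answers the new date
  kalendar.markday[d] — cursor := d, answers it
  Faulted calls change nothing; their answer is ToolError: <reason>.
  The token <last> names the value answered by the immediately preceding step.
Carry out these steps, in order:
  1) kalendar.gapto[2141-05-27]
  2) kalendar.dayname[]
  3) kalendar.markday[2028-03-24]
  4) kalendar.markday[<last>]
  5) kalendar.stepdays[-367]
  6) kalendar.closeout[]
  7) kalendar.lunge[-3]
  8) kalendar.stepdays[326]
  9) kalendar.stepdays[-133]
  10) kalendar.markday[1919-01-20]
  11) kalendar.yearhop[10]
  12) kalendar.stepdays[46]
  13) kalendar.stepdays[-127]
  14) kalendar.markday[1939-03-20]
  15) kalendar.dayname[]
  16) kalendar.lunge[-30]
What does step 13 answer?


Answer: 1928-10-31

Derivation:
# kalendar.gapto(2141-05-27) == -339
# kalendar.dayname() == Tuesday
# kalendar.markday(2028-03-24) == 2028-03-24
# kalendar.markday(<last>) == 2028-03-24
# kalendar.stepdays(-367) == 2027-03-23
# kalendar.closeout() == 2027-03-31
# kalendar.lunge(-3) == 2026-12-31
# kalendar.stepdays(326) == 2027-11-22
# kalendar.stepdays(-133) == 2027-07-12
# kalendar.markday(1919-01-20) == 1919-01-20
# kalendar.yearhop(10) == 1929-01-20
# kalendar.stepdays(46) == 1929-03-07
# kalendar.stepdays(-127) == 1928-10-31
# kalendar.markday(1939-03-20) == 1939-03-20
# kalendar.dayname() == Monday
# kalendar.lunge(-30) == 1936-09-20


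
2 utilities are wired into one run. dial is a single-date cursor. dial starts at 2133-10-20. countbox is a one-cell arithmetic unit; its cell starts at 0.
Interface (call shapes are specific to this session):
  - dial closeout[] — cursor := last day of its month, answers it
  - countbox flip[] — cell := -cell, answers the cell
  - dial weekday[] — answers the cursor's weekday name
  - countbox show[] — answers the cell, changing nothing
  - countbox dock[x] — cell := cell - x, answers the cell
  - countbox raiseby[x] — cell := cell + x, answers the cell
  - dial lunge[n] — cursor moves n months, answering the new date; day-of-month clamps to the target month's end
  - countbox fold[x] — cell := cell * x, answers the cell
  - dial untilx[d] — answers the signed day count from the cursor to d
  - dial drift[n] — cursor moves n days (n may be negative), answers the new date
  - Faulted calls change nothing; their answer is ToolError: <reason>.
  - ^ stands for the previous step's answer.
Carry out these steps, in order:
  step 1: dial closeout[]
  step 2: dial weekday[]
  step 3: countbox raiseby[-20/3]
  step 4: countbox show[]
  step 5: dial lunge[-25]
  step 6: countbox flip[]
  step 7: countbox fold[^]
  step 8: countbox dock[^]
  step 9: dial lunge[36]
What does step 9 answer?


~$ dial closeout
  2133-10-31
~$ dial weekday
  Saturday
~$ countbox raiseby x: -20/3
  -20/3
~$ countbox show
  -20/3
~$ dial lunge n: -25
  2131-09-30
~$ countbox flip
  20/3
~$ countbox fold x: ^
  400/9
~$ countbox dock x: ^
  0
~$ dial lunge n: 36
  2134-09-30

Answer: 2134-09-30


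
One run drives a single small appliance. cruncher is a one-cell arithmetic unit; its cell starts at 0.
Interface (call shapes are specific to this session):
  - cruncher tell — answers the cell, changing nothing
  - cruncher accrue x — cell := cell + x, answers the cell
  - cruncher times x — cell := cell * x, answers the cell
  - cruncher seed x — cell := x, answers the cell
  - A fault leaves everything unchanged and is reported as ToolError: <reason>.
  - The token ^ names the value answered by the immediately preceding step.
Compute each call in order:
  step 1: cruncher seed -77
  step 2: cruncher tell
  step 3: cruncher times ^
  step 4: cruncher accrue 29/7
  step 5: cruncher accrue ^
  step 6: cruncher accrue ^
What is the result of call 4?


Answer: 41532/7

Derivation:
-> cruncher seed(-77)
<- -77
-> cruncher tell()
<- -77
-> cruncher times(^)
<- 5929
-> cruncher accrue(29/7)
<- 41532/7
-> cruncher accrue(^)
<- 83064/7
-> cruncher accrue(^)
<- 166128/7


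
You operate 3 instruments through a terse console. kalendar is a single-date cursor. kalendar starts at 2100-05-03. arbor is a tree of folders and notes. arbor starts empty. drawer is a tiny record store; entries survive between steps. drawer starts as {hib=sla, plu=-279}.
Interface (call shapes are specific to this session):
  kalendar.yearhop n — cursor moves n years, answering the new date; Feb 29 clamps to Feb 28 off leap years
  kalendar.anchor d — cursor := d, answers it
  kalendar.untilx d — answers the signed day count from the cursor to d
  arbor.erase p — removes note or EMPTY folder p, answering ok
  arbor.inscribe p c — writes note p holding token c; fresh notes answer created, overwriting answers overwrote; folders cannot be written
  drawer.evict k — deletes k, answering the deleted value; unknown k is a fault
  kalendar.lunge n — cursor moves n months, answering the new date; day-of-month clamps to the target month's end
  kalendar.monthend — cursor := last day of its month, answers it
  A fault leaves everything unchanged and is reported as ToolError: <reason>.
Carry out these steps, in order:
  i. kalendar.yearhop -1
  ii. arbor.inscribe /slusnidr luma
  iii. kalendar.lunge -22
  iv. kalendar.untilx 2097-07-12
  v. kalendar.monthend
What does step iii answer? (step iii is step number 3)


Answer: 2097-07-03

Derivation:
-- yearhop(n=-1) == 2099-05-03
-- inscribe(p=/slusnidr, c=luma) == created
-- lunge(n=-22) == 2097-07-03
-- untilx(d=2097-07-12) == 9
-- monthend() == 2097-07-31


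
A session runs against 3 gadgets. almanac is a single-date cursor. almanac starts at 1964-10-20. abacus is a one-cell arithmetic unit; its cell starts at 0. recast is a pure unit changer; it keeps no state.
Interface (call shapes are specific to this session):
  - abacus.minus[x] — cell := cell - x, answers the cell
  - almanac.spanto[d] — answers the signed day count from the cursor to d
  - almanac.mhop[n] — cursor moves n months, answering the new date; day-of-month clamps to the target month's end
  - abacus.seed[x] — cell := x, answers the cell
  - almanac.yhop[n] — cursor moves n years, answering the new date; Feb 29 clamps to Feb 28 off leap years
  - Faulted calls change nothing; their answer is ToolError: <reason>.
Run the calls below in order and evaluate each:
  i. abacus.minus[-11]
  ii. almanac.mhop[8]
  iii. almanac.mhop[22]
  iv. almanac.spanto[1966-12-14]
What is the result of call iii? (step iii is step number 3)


I try minus passing x=-11, and see 11.
Now I run mhop passing n=8, which returns 1965-06-20.
Now I run mhop passing n=22, giving 1967-04-20.
Now I run spanto passing d=1966-12-14, — result: -127.

Answer: 1967-04-20


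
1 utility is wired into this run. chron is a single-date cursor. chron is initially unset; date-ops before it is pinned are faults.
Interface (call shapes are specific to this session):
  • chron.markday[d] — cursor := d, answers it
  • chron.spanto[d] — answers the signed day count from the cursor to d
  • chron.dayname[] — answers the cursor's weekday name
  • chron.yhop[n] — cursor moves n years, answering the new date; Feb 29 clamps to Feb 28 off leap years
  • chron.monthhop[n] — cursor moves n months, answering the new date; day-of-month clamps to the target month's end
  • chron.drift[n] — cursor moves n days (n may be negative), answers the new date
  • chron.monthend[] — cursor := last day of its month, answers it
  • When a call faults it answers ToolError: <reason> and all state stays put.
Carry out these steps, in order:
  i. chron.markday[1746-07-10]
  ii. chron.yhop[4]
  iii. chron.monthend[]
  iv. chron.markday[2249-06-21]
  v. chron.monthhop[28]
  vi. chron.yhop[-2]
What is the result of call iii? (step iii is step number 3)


Answer: 1750-07-31

Derivation:
I run chron.markday passing d=1746-07-10, and observe 1746-07-10.
Invoking chron.yhop passing n=4, — result: 1750-07-10.
I invoke chron.monthend, and get 1750-07-31.
I call chron.markday passing d=2249-06-21, giving 2249-06-21.
Next I call chron.monthhop passing n=28, giving 2251-10-21.
Using chron.yhop passing n=-2, and observe 2249-10-21.


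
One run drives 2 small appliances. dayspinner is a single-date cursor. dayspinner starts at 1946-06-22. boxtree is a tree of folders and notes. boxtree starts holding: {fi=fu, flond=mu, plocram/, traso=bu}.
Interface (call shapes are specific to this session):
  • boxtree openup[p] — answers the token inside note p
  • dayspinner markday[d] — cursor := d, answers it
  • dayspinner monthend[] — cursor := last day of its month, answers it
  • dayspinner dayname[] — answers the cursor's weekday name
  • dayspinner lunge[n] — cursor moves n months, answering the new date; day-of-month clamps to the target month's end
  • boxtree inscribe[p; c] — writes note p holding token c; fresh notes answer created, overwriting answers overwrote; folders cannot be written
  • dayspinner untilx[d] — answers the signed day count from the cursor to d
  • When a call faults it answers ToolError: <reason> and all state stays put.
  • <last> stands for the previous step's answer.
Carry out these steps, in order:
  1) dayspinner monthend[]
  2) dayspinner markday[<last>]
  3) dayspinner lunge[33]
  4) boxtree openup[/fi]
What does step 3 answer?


> dayspinner monthend
  1946-06-30
> dayspinner markday d: <last>
  1946-06-30
> dayspinner lunge n: 33
  1949-03-30
> boxtree openup p: /fi
  fu

Answer: 1949-03-30


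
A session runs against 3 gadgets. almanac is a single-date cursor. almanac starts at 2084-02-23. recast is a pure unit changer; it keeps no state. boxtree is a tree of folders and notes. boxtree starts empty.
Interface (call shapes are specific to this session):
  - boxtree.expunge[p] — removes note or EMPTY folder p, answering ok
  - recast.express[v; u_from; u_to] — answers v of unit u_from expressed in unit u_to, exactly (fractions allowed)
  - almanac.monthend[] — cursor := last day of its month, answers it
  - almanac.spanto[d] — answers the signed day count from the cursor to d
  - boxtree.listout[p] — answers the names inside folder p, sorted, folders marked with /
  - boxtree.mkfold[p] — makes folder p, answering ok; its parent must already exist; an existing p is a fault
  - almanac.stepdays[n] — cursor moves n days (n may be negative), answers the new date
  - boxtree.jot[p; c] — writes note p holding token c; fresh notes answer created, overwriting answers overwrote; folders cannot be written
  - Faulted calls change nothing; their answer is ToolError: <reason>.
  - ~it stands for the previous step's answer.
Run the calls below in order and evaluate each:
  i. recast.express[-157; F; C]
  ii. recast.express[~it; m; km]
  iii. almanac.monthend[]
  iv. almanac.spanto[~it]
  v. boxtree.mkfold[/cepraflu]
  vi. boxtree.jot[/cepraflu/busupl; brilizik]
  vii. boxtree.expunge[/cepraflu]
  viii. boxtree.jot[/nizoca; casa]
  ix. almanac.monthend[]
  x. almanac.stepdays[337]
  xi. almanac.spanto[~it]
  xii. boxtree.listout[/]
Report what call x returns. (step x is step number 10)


% express(v='-157', u_from='F', u_to='C') == -105
% express(v='~it', u_from='m', u_to='km') == -21/200
% monthend() == 2084-02-29
% spanto(d='~it') == 0
% mkfold(p='/cepraflu') == ok
% jot(p='/cepraflu/busupl', c='brilizik') == created
% expunge(p='/cepraflu') == ToolError: not empty
% jot(p='/nizoca', c='casa') == created
% monthend() == 2084-02-29
% stepdays(n='337') == 2085-01-31
% spanto(d='~it') == 0
% listout(p='/') == [cepraflu/, nizoca]

Answer: 2085-01-31


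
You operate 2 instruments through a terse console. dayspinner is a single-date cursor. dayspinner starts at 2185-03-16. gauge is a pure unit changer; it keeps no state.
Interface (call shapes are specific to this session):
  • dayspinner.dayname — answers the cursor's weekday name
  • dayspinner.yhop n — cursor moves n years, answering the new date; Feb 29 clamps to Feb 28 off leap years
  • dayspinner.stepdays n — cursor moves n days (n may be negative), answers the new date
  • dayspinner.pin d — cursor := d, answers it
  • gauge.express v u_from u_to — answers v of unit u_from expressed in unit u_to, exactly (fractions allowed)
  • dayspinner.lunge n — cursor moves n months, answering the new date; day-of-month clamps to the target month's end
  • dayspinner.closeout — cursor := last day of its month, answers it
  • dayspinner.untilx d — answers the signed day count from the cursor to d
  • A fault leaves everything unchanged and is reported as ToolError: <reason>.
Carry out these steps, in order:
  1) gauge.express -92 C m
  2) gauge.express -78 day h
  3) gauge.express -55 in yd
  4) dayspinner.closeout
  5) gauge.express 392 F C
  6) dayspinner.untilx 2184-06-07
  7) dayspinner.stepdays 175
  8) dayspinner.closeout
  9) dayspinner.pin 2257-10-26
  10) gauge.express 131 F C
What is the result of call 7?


// 1. gauge.express(-92, C, m) ~> ToolError: incompatible units
// 2. gauge.express(-78, day, h) ~> -1872
// 3. gauge.express(-55, in, yd) ~> -55/36
// 4. dayspinner.closeout() ~> 2185-03-31
// 5. gauge.express(392, F, C) ~> 200
// 6. dayspinner.untilx(2184-06-07) ~> -297
// 7. dayspinner.stepdays(175) ~> 2185-09-22
// 8. dayspinner.closeout() ~> 2185-09-30
// 9. dayspinner.pin(2257-10-26) ~> 2257-10-26
// 10. gauge.express(131, F, C) ~> 55

Answer: 2185-09-22


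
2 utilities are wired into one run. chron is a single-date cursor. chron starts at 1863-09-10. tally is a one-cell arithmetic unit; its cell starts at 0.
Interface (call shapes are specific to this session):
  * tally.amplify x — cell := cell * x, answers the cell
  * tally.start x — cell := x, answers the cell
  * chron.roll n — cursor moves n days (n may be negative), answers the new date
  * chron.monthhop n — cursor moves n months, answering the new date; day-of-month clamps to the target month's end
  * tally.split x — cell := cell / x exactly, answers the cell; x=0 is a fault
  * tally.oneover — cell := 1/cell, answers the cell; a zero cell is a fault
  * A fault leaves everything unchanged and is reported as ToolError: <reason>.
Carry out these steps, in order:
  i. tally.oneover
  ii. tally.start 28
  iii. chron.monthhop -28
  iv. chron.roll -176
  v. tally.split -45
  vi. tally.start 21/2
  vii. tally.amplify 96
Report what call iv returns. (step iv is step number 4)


Answer: 1860-11-15

Derivation:
>> oneover()
<< ToolError: reciprocal of zero
>> start(x: 28)
<< 28
>> monthhop(n: -28)
<< 1861-05-10
>> roll(n: -176)
<< 1860-11-15
>> split(x: -45)
<< -28/45
>> start(x: 21/2)
<< 21/2
>> amplify(x: 96)
<< 1008


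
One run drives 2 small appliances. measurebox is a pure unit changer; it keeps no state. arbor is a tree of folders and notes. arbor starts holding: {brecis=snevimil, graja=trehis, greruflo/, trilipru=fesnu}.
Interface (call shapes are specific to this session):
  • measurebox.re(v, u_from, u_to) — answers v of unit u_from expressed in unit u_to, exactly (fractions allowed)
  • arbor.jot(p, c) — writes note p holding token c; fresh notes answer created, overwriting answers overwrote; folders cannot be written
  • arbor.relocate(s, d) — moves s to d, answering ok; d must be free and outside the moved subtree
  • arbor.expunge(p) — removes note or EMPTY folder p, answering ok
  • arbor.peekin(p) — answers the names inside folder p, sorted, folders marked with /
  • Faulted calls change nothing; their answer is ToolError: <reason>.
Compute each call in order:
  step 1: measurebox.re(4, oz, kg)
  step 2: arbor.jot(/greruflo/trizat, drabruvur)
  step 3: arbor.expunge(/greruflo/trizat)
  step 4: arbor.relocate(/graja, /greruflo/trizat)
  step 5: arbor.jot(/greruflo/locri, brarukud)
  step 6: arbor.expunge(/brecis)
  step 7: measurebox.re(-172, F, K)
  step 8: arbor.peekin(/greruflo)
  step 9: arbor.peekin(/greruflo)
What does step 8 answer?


Answer: [locri, trizat]

Derivation:
Step: re[v=4; u_from=oz; u_to=kg]
Result: 45359237/400000000
Step: jot[p=/greruflo/trizat; c=drabruvur]
Result: created
Step: expunge[p=/greruflo/trizat]
Result: ok
Step: relocate[s=/graja; d=/greruflo/trizat]
Result: ok
Step: jot[p=/greruflo/locri; c=brarukud]
Result: created
Step: expunge[p=/brecis]
Result: ok
Step: re[v=-172; u_from=F; u_to=K]
Result: 9589/60
Step: peekin[p=/greruflo]
Result: [locri, trizat]
Step: peekin[p=/greruflo]
Result: [locri, trizat]


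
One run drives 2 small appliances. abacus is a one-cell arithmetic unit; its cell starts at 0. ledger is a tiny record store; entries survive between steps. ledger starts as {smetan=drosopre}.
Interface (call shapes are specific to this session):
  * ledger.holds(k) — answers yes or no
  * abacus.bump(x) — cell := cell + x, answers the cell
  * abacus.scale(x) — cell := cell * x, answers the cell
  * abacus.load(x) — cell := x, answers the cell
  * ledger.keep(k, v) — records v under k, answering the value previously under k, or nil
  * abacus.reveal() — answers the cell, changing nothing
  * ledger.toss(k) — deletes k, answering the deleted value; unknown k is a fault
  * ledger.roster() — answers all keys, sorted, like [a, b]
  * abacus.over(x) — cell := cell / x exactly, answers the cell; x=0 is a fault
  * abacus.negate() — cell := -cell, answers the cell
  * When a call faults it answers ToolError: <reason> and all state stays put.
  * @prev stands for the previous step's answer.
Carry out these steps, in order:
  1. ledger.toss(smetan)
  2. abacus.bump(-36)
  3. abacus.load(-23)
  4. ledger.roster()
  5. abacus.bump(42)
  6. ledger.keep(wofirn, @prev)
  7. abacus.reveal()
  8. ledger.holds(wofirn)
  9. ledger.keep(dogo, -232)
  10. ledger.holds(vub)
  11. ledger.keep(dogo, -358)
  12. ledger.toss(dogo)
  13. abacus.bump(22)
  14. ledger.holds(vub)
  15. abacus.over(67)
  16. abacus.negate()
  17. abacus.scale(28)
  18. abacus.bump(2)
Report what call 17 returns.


Answer: -1148/67

Derivation:
>> ledger.toss(k→smetan)
<< drosopre
>> abacus.bump(x→-36)
<< -36
>> abacus.load(x→-23)
<< -23
>> ledger.roster()
<< []
>> abacus.bump(x→42)
<< 19
>> ledger.keep(k→wofirn, v→@prev)
<< nil
>> abacus.reveal()
<< 19
>> ledger.holds(k→wofirn)
<< yes
>> ledger.keep(k→dogo, v→-232)
<< nil
>> ledger.holds(k→vub)
<< no
>> ledger.keep(k→dogo, v→-358)
<< -232
>> ledger.toss(k→dogo)
<< -358
>> abacus.bump(x→22)
<< 41
>> ledger.holds(k→vub)
<< no
>> abacus.over(x→67)
<< 41/67
>> abacus.negate()
<< -41/67
>> abacus.scale(x→28)
<< -1148/67
>> abacus.bump(x→2)
<< -1014/67


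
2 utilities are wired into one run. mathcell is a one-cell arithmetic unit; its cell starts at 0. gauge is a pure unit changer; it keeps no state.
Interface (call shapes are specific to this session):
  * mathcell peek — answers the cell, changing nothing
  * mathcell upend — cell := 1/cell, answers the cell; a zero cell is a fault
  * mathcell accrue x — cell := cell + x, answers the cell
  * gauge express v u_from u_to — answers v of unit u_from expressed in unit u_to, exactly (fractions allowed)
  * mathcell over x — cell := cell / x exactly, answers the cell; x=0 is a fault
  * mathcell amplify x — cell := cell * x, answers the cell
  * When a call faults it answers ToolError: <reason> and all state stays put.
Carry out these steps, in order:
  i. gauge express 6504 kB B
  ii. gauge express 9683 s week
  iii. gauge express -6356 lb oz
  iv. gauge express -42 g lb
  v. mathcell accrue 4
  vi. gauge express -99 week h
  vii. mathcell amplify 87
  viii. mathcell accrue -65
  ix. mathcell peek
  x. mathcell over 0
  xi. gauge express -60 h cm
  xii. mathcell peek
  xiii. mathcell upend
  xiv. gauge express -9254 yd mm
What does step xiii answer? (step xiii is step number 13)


% 1. gauge express(v=6504, u_from=kB, u_to=B) => 6504000
% 2. gauge express(v=9683, u_from=s, u_to=week) => 9683/604800
% 3. gauge express(v=-6356, u_from=lb, u_to=oz) => -101696
% 4. gauge express(v=-42, u_from=g, u_to=lb) => -600000/6479891
% 5. mathcell accrue(x=4) => 4
% 6. gauge express(v=-99, u_from=week, u_to=h) => -16632
% 7. mathcell amplify(x=87) => 348
% 8. mathcell accrue(x=-65) => 283
% 9. mathcell peek() => 283
% 10. mathcell over(x=0) => ToolError: division by zero
% 11. gauge express(v=-60, u_from=h, u_to=cm) => ToolError: incompatible units
% 12. mathcell peek() => 283
% 13. mathcell upend() => 1/283
% 14. gauge express(v=-9254, u_from=yd, u_to=mm) => -42309288/5

Answer: 1/283


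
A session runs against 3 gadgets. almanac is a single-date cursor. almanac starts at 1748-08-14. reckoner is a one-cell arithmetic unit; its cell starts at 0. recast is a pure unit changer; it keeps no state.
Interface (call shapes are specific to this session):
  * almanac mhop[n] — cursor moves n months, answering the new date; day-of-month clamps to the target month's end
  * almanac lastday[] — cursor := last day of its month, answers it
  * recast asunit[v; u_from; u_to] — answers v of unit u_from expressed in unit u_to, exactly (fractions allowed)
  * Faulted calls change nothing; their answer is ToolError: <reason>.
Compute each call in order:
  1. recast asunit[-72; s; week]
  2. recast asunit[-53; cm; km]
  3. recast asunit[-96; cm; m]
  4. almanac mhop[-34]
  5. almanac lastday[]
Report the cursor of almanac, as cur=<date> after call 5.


Do: recast asunit[v='-72'; u_from='s'; u_to='week']
See: -1/8400
Do: recast asunit[v='-53'; u_from='cm'; u_to='km']
See: -53/100000
Do: recast asunit[v='-96'; u_from='cm'; u_to='m']
See: -24/25
Do: almanac mhop[n='-34']
See: 1745-10-14
Do: almanac lastday[]
See: 1745-10-31

Answer: cur=1745-10-31


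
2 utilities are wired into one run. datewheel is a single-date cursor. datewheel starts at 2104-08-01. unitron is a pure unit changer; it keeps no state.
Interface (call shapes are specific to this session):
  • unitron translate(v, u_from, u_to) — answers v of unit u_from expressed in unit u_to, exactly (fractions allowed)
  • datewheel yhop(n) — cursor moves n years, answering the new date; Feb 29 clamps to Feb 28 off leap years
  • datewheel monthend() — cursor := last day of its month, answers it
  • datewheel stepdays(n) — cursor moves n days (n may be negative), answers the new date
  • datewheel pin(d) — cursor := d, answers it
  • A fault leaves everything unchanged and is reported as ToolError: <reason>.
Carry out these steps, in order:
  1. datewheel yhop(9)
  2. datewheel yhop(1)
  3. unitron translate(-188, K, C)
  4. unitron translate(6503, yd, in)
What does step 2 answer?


·→ datewheel yhop(n: 9)
·← 2113-08-01
·→ datewheel yhop(n: 1)
·← 2114-08-01
·→ unitron translate(v: -188, u_from: K, u_to: C)
·← -9223/20
·→ unitron translate(v: 6503, u_from: yd, u_to: in)
·← 234108

Answer: 2114-08-01


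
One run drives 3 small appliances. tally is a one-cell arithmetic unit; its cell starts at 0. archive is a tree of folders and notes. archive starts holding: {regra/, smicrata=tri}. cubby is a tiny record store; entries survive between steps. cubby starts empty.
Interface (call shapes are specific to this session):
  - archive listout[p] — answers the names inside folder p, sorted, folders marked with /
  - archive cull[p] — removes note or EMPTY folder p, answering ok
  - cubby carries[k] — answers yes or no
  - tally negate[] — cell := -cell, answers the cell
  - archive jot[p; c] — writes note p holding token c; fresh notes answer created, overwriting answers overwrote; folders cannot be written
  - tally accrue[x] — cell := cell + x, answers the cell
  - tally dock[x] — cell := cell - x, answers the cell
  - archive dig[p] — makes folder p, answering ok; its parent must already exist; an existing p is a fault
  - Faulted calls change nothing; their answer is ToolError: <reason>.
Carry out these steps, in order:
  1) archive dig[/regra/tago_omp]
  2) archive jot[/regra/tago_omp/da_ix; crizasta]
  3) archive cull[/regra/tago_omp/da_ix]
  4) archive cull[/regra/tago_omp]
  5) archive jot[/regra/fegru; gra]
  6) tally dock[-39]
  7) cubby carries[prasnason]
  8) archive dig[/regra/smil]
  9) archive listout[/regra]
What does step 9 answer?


Answer: [fegru, smil/]

Derivation:
I try archive dig(p='/regra/tago_omp'), — result: ok.
I use archive jot(p='/regra/tago_omp/da_ix', c='crizasta'), which returns created.
Using archive cull(p='/regra/tago_omp/da_ix'), yielding ok.
Using archive cull(p='/regra/tago_omp'): ok.
I run archive jot(p='/regra/fegru', c='gra'), and see created.
I call tally dock(x='-39'), and see 39.
I call cubby carries(k='prasnason'), which returns no.
Next I call archive dig(p='/regra/smil'), yielding ok.
Invoking archive listout(p='/regra'), which returns [fegru, smil/].


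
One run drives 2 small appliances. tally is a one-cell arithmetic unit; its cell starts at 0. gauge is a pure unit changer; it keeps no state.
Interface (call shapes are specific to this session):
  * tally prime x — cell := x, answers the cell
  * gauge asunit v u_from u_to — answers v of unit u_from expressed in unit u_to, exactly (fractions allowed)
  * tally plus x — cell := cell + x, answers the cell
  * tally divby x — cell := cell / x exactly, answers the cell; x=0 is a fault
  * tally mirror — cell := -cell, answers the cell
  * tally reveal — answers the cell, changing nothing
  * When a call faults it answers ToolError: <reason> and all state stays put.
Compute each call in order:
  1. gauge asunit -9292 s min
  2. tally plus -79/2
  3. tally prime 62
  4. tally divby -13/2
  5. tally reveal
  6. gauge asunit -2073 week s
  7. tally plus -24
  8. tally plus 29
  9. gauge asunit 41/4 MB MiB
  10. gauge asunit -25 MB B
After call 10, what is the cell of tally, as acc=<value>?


Do: gauge asunit[v→-9292; u_from→s; u_to→min]
See: -2323/15
Do: tally plus[x→-79/2]
See: -79/2
Do: tally prime[x→62]
See: 62
Do: tally divby[x→-13/2]
See: -124/13
Do: tally reveal[]
See: -124/13
Do: gauge asunit[v→-2073; u_from→week; u_to→s]
See: -1253750400
Do: tally plus[x→-24]
See: -436/13
Do: tally plus[x→29]
See: -59/13
Do: gauge asunit[v→41/4; u_from→MB; u_to→MiB]
See: 640625/65536
Do: gauge asunit[v→-25; u_from→MB; u_to→B]
See: -25000000

Answer: acc=-59/13


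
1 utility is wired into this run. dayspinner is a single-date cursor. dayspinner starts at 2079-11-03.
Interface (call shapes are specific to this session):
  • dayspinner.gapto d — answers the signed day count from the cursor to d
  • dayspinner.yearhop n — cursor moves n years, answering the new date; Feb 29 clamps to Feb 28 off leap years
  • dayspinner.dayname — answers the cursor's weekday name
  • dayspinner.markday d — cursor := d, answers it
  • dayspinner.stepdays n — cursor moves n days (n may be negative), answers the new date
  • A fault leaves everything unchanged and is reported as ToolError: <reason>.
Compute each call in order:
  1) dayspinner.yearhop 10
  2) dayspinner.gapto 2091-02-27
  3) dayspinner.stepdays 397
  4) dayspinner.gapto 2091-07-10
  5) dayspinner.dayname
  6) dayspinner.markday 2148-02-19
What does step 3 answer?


Answer: 2090-12-05

Derivation:
$ dayspinner.yearhop n='10'
= 2089-11-03
$ dayspinner.gapto d='2091-02-27'
= 481
$ dayspinner.stepdays n='397'
= 2090-12-05
$ dayspinner.gapto d='2091-07-10'
= 217
$ dayspinner.dayname
= Tuesday
$ dayspinner.markday d='2148-02-19'
= 2148-02-19


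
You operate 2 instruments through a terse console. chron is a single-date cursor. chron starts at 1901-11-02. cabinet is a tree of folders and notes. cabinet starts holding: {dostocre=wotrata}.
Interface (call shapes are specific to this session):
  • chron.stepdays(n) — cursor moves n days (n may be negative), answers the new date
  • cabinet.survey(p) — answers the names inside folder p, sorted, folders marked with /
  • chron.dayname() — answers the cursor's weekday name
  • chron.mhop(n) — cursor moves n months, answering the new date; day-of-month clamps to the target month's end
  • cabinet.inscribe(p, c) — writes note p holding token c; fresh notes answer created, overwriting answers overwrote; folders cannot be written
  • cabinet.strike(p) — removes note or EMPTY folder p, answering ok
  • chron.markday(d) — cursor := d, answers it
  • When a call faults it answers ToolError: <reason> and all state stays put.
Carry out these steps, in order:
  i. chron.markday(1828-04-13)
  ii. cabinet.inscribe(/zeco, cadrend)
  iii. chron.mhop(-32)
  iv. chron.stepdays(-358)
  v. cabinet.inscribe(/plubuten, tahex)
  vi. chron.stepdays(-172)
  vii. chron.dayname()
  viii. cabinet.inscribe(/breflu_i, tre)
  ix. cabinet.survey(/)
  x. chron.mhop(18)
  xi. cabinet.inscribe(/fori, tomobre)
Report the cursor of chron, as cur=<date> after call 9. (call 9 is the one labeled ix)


Invoking chron.markday passing d=1828-04-13, and observe 1828-04-13.
I run cabinet.inscribe passing p=/zeco, c=cadrend, — result: created.
Using chron.mhop passing n=-32, giving 1825-08-13.
I invoke chron.stepdays passing n=-358: 1824-08-20.
I invoke cabinet.inscribe passing p=/plubuten, c=tahex: created.
I invoke chron.stepdays passing n=-172, → 1824-03-01.
Then chron.dayname(), → Monday.
I invoke cabinet.inscribe passing p=/breflu_i, c=tre, — result: created.
Using cabinet.survey passing p=/: [breflu_i, dostocre, plubuten, zeco].
Using chron.mhop passing n=18, → 1825-09-01.
I run cabinet.inscribe passing p=/fori, c=tomobre, which returns created.

Answer: cur=1824-03-01
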